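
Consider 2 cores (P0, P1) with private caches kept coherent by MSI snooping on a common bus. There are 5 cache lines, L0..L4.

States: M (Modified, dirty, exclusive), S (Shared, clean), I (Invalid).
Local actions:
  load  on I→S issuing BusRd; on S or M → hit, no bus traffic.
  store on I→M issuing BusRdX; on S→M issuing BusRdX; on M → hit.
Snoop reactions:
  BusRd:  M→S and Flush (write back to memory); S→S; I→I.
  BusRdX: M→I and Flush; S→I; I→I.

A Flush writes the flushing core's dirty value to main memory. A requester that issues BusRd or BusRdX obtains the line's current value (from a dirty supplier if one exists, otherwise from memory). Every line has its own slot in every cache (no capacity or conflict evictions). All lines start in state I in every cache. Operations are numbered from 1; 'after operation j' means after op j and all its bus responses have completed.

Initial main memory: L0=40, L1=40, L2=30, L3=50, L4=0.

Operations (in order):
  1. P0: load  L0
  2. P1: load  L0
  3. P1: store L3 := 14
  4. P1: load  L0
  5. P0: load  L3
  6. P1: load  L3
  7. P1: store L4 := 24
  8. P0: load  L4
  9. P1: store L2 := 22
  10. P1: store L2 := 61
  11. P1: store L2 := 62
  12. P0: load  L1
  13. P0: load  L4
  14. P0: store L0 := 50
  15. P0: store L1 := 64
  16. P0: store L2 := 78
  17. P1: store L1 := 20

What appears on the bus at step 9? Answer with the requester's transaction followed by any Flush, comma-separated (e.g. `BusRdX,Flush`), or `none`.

bus = BusRdX

step 1: P0: load  L0  ⟶  SI  (L0)  txn=BusRd  M[L0]=40
step 2: P1: load  L0  ⟶  SS  (L0)  txn=BusRd  M[L0]=40
step 3: P1: store L3 := 14  ⟶  IM  (L3)  txn=BusRdX  M[L3]=50
step 4: P1: load  L0  ⟶  SS  (L0)  txn=∅  M[L0]=40
step 5: P0: load  L3  ⟶  SS  (L3)  txn=BusRd+Flush  M[L3]=14
step 6: P1: load  L3  ⟶  SS  (L3)  txn=∅  M[L3]=14
step 7: P1: store L4 := 24  ⟶  IM  (L4)  txn=BusRdX  M[L4]=0
step 8: P0: load  L4  ⟶  SS  (L4)  txn=BusRd+Flush  M[L4]=24
step 9: P1: store L2 := 22  ⟶  IM  (L2)  txn=BusRdX  M[L2]=30
step 10: P1: store L2 := 61  ⟶  IM  (L2)  txn=∅  M[L2]=30
step 11: P1: store L2 := 62  ⟶  IM  (L2)  txn=∅  M[L2]=30
step 12: P0: load  L1  ⟶  SI  (L1)  txn=BusRd  M[L1]=40
step 13: P0: load  L4  ⟶  SS  (L4)  txn=∅  M[L4]=24
step 14: P0: store L0 := 50  ⟶  MI  (L0)  txn=BusRdX  M[L0]=40
step 15: P0: store L1 := 64  ⟶  MI  (L1)  txn=BusRdX  M[L1]=40
step 16: P0: store L2 := 78  ⟶  MI  (L2)  txn=BusRdX+Flush  M[L2]=62
step 17: P1: store L1 := 20  ⟶  IM  (L1)  txn=BusRdX+Flush  M[L1]=64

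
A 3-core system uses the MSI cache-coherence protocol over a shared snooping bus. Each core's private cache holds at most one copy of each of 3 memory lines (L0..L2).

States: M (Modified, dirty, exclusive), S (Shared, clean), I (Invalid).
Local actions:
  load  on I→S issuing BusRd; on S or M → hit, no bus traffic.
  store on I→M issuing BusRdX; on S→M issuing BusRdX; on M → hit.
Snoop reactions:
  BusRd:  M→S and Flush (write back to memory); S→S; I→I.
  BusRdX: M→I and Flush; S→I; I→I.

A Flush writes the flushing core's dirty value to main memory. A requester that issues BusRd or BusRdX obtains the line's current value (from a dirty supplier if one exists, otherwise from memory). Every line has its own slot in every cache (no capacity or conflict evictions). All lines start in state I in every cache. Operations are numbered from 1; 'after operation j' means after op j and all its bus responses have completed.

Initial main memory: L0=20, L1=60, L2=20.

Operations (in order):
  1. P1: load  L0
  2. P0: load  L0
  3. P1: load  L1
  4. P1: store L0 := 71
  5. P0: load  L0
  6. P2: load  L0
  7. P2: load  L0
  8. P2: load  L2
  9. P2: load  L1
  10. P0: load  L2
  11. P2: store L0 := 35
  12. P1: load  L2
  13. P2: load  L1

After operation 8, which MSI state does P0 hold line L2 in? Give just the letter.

step 1: P1: load  L0  ⟶  ISI  (L0)  txn=BusRd  M[L0]=20
step 2: P0: load  L0  ⟶  SSI  (L0)  txn=BusRd  M[L0]=20
step 3: P1: load  L1  ⟶  ISI  (L1)  txn=BusRd  M[L1]=60
step 4: P1: store L0 := 71  ⟶  IMI  (L0)  txn=BusRdX  M[L0]=20
step 5: P0: load  L0  ⟶  SSI  (L0)  txn=BusRd+Flush  M[L0]=71
step 6: P2: load  L0  ⟶  SSS  (L0)  txn=BusRd  M[L0]=71
step 7: P2: load  L0  ⟶  SSS  (L0)  txn=∅  M[L0]=71
step 8: P2: load  L2  ⟶  IIS  (L2)  txn=BusRd  M[L2]=20
step 9: P2: load  L1  ⟶  ISS  (L1)  txn=BusRd  M[L1]=60
step 10: P0: load  L2  ⟶  SIS  (L2)  txn=BusRd  M[L2]=20
step 11: P2: store L0 := 35  ⟶  IIM  (L0)  txn=BusRdX  M[L0]=71
step 12: P1: load  L2  ⟶  SSS  (L2)  txn=BusRd  M[L2]=20
step 13: P2: load  L1  ⟶  ISS  (L1)  txn=∅  M[L1]=60

state = I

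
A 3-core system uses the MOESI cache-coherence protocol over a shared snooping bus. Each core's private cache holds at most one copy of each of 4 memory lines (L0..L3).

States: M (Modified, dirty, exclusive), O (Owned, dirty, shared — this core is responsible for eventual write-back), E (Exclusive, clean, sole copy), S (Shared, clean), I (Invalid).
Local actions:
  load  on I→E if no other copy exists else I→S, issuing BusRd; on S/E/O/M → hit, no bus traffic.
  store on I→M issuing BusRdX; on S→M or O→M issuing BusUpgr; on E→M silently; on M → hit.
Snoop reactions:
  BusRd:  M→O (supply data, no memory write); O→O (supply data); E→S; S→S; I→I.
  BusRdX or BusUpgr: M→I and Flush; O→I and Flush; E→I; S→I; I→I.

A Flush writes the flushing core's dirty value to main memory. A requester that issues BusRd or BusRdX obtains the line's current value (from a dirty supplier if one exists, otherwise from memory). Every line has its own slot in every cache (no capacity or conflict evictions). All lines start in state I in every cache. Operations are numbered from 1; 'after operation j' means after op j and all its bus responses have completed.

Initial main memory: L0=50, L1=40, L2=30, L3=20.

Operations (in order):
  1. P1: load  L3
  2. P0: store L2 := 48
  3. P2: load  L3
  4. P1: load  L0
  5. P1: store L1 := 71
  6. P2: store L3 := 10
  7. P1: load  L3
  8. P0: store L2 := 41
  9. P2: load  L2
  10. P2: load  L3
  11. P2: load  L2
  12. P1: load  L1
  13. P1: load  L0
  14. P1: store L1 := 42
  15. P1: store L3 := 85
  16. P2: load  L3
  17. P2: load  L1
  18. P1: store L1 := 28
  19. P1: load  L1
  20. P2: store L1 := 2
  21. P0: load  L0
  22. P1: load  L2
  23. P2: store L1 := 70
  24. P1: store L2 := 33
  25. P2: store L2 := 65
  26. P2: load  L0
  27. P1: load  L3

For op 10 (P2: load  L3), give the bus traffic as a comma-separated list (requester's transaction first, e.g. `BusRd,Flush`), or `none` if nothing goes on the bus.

[1] P1: load  L3 | P0:I, P1:E(20), P2:I | bus: BusRd
[2] P0: store L2 := 48 | P0:M(48), P1:I, P2:I | bus: BusRdX
[3] P2: load  L3 | P0:I, P1:S(20), P2:S(20) | bus: BusRd
[4] P1: load  L0 | P0:I, P1:E(50), P2:I | bus: BusRd
[5] P1: store L1 := 71 | P0:I, P1:M(71), P2:I | bus: BusRdX
[6] P2: store L3 := 10 | P0:I, P1:I, P2:M(10) | bus: BusUpgr
[7] P1: load  L3 | P0:I, P1:S(10), P2:O(10) | bus: BusRd
[8] P0: store L2 := 41 | P0:M(41), P1:I, P2:I | bus: none
[9] P2: load  L2 | P0:O(41), P1:I, P2:S(41) | bus: BusRd
[10] P2: load  L3 | P0:I, P1:S(10), P2:O(10) | bus: none
[11] P2: load  L2 | P0:O(41), P1:I, P2:S(41) | bus: none
[12] P1: load  L1 | P0:I, P1:M(71), P2:I | bus: none
[13] P1: load  L0 | P0:I, P1:E(50), P2:I | bus: none
[14] P1: store L1 := 42 | P0:I, P1:M(42), P2:I | bus: none
[15] P1: store L3 := 85 | P0:I, P1:M(85), P2:I | bus: BusUpgr,Flush
[16] P2: load  L3 | P0:I, P1:O(85), P2:S(85) | bus: BusRd
[17] P2: load  L1 | P0:I, P1:O(42), P2:S(42) | bus: BusRd
[18] P1: store L1 := 28 | P0:I, P1:M(28), P2:I | bus: BusUpgr
[19] P1: load  L1 | P0:I, P1:M(28), P2:I | bus: none
[20] P2: store L1 := 2 | P0:I, P1:I, P2:M(2) | bus: BusRdX,Flush
[21] P0: load  L0 | P0:S(50), P1:S(50), P2:I | bus: BusRd
[22] P1: load  L2 | P0:O(41), P1:S(41), P2:S(41) | bus: BusRd
[23] P2: store L1 := 70 | P0:I, P1:I, P2:M(70) | bus: none
[24] P1: store L2 := 33 | P0:I, P1:M(33), P2:I | bus: BusUpgr,Flush
[25] P2: store L2 := 65 | P0:I, P1:I, P2:M(65) | bus: BusRdX,Flush
[26] P2: load  L0 | P0:S(50), P1:S(50), P2:S(50) | bus: BusRd
[27] P1: load  L3 | P0:I, P1:O(85), P2:S(85) | bus: none

bus = none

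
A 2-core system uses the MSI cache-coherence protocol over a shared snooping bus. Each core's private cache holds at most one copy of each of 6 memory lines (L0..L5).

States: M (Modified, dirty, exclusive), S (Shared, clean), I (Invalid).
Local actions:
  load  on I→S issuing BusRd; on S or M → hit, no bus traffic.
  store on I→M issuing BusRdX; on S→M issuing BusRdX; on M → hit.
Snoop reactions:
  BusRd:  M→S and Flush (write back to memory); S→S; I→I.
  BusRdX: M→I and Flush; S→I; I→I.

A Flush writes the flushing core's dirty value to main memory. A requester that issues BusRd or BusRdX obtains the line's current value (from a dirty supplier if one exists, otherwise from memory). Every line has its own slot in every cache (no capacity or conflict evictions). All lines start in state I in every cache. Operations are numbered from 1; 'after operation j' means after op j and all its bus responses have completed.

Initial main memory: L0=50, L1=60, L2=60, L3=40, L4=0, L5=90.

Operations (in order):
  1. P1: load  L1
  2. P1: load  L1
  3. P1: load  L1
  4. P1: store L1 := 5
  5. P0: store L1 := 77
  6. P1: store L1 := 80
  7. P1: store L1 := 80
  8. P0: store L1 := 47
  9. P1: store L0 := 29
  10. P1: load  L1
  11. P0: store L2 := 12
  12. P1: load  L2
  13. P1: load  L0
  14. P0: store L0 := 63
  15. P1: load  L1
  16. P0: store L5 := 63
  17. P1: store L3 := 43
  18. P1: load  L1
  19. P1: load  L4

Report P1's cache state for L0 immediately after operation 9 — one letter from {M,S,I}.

step 1: P1: load  L1  ⟶  IS  (L1)  txn=BusRd  M[L1]=60
step 2: P1: load  L1  ⟶  IS  (L1)  txn=∅  M[L1]=60
step 3: P1: load  L1  ⟶  IS  (L1)  txn=∅  M[L1]=60
step 4: P1: store L1 := 5  ⟶  IM  (L1)  txn=BusRdX  M[L1]=60
step 5: P0: store L1 := 77  ⟶  MI  (L1)  txn=BusRdX+Flush  M[L1]=5
step 6: P1: store L1 := 80  ⟶  IM  (L1)  txn=BusRdX+Flush  M[L1]=77
step 7: P1: store L1 := 80  ⟶  IM  (L1)  txn=∅  M[L1]=77
step 8: P0: store L1 := 47  ⟶  MI  (L1)  txn=BusRdX+Flush  M[L1]=80
step 9: P1: store L0 := 29  ⟶  IM  (L0)  txn=BusRdX  M[L0]=50
step 10: P1: load  L1  ⟶  SS  (L1)  txn=BusRd+Flush  M[L1]=47
step 11: P0: store L2 := 12  ⟶  MI  (L2)  txn=BusRdX  M[L2]=60
step 12: P1: load  L2  ⟶  SS  (L2)  txn=BusRd+Flush  M[L2]=12
step 13: P1: load  L0  ⟶  IM  (L0)  txn=∅  M[L0]=50
step 14: P0: store L0 := 63  ⟶  MI  (L0)  txn=BusRdX+Flush  M[L0]=29
step 15: P1: load  L1  ⟶  SS  (L1)  txn=∅  M[L1]=47
step 16: P0: store L5 := 63  ⟶  MI  (L5)  txn=BusRdX  M[L5]=90
step 17: P1: store L3 := 43  ⟶  IM  (L3)  txn=BusRdX  M[L3]=40
step 18: P1: load  L1  ⟶  SS  (L1)  txn=∅  M[L1]=47
step 19: P1: load  L4  ⟶  IS  (L4)  txn=BusRd  M[L4]=0

state = M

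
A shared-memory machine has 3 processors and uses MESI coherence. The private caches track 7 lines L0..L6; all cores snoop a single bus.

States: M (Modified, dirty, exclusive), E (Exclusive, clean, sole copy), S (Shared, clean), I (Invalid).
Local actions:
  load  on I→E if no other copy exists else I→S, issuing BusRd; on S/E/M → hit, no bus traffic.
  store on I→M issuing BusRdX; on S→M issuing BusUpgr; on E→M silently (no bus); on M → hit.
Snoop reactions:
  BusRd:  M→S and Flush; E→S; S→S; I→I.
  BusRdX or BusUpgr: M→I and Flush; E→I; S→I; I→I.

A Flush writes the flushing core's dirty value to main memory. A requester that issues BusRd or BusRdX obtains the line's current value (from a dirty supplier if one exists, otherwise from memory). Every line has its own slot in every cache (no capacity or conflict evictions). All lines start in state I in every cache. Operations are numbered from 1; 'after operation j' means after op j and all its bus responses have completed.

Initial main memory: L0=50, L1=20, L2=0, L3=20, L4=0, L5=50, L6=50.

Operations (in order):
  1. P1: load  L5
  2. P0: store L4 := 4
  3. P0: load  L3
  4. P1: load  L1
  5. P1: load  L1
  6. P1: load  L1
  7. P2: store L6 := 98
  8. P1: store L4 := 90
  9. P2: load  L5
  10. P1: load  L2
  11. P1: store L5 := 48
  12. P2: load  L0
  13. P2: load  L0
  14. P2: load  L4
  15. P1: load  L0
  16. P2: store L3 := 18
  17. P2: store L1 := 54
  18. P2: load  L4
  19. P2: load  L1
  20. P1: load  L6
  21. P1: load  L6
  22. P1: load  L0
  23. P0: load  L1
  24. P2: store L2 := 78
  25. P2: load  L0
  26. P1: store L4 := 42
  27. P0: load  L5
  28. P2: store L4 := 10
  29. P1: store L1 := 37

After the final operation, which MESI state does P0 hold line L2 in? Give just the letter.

state = I

[1] P1: load  L5 | P0:I, P1:E(50), P2:I | bus: BusRd
[2] P0: store L4 := 4 | P0:M(4), P1:I, P2:I | bus: BusRdX
[3] P0: load  L3 | P0:E(20), P1:I, P2:I | bus: BusRd
[4] P1: load  L1 | P0:I, P1:E(20), P2:I | bus: BusRd
[5] P1: load  L1 | P0:I, P1:E(20), P2:I | bus: none
[6] P1: load  L1 | P0:I, P1:E(20), P2:I | bus: none
[7] P2: store L6 := 98 | P0:I, P1:I, P2:M(98) | bus: BusRdX
[8] P1: store L4 := 90 | P0:I, P1:M(90), P2:I | bus: BusRdX,Flush
[9] P2: load  L5 | P0:I, P1:S(50), P2:S(50) | bus: BusRd
[10] P1: load  L2 | P0:I, P1:E(0), P2:I | bus: BusRd
[11] P1: store L5 := 48 | P0:I, P1:M(48), P2:I | bus: BusUpgr
[12] P2: load  L0 | P0:I, P1:I, P2:E(50) | bus: BusRd
[13] P2: load  L0 | P0:I, P1:I, P2:E(50) | bus: none
[14] P2: load  L4 | P0:I, P1:S(90), P2:S(90) | bus: BusRd,Flush
[15] P1: load  L0 | P0:I, P1:S(50), P2:S(50) | bus: BusRd
[16] P2: store L3 := 18 | P0:I, P1:I, P2:M(18) | bus: BusRdX
[17] P2: store L1 := 54 | P0:I, P1:I, P2:M(54) | bus: BusRdX
[18] P2: load  L4 | P0:I, P1:S(90), P2:S(90) | bus: none
[19] P2: load  L1 | P0:I, P1:I, P2:M(54) | bus: none
[20] P1: load  L6 | P0:I, P1:S(98), P2:S(98) | bus: BusRd,Flush
[21] P1: load  L6 | P0:I, P1:S(98), P2:S(98) | bus: none
[22] P1: load  L0 | P0:I, P1:S(50), P2:S(50) | bus: none
[23] P0: load  L1 | P0:S(54), P1:I, P2:S(54) | bus: BusRd,Flush
[24] P2: store L2 := 78 | P0:I, P1:I, P2:M(78) | bus: BusRdX
[25] P2: load  L0 | P0:I, P1:S(50), P2:S(50) | bus: none
[26] P1: store L4 := 42 | P0:I, P1:M(42), P2:I | bus: BusUpgr
[27] P0: load  L5 | P0:S(48), P1:S(48), P2:I | bus: BusRd,Flush
[28] P2: store L4 := 10 | P0:I, P1:I, P2:M(10) | bus: BusRdX,Flush
[29] P1: store L1 := 37 | P0:I, P1:M(37), P2:I | bus: BusRdX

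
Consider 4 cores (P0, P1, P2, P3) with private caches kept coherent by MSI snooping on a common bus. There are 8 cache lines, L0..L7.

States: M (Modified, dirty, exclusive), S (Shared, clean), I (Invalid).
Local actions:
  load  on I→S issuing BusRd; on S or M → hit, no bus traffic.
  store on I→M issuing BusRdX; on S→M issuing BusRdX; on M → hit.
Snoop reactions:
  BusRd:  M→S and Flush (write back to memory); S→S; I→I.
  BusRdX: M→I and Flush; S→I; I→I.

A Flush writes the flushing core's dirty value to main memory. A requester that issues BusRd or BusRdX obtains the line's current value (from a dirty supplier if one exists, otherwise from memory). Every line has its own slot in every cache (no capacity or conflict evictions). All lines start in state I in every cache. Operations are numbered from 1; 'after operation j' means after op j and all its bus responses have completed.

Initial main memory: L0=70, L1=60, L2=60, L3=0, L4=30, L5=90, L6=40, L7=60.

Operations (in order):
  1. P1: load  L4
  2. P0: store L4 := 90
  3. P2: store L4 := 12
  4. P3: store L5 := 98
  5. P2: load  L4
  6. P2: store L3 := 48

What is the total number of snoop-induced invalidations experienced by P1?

invalidations = 1

  op1 P1: load  L4 → I/S/I/I on L4; bus BusRd; mem=30
  op2 P0: store L4 := 90 → M/I/I/I on L4; bus BusRdX; mem=30
  op3 P2: store L4 := 12 → I/I/M/I on L4; bus BusRdX Flush; mem=90
  op4 P3: store L5 := 98 → I/I/I/M on L5; bus BusRdX; mem=90
  op5 P2: load  L4 → I/I/M/I on L4; bus (none); mem=90
  op6 P2: store L3 := 48 → I/I/M/I on L3; bus BusRdX; mem=0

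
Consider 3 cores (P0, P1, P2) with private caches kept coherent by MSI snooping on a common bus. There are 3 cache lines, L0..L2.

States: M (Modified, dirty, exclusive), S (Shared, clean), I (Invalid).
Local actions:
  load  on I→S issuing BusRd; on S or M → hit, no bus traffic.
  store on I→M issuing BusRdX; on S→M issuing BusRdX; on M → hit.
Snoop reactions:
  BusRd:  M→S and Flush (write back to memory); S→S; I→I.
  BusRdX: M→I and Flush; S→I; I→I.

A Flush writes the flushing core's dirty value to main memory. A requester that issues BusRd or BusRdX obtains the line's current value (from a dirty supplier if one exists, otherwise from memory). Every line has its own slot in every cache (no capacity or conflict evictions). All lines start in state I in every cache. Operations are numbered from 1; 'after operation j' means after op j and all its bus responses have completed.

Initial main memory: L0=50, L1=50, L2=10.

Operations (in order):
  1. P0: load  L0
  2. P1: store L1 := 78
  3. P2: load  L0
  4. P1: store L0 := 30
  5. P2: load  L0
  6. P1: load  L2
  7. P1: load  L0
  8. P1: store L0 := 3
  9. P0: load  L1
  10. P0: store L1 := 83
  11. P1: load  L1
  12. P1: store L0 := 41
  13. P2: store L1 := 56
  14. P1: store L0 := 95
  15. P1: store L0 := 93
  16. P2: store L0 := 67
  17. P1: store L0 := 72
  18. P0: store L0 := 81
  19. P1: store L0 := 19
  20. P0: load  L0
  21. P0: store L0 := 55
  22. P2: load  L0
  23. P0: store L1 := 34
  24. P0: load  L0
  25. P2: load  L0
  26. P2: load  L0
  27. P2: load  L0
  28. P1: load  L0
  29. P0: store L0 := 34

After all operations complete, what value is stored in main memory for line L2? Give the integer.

1. P0: load  L0  bus=[BusRd]  L0: P0=S P1=I P2=I  mem[L0]=50
2. P1: store L1 := 78  bus=[BusRdX]  L1: P0=I P1=M P2=I  mem[L1]=50
3. P2: load  L0  bus=[BusRd]  L0: P0=S P1=I P2=S  mem[L0]=50
4. P1: store L0 := 30  bus=[BusRdX]  L0: P0=I P1=M P2=I  mem[L0]=50
5. P2: load  L0  bus=[BusRd,Flush]  L0: P0=I P1=S P2=S  mem[L0]=30
6. P1: load  L2  bus=[BusRd]  L2: P0=I P1=S P2=I  mem[L2]=10
7. P1: load  L0  bus=[-]  L0: P0=I P1=S P2=S  mem[L0]=30
8. P1: store L0 := 3  bus=[BusRdX]  L0: P0=I P1=M P2=I  mem[L0]=30
9. P0: load  L1  bus=[BusRd,Flush]  L1: P0=S P1=S P2=I  mem[L1]=78
10. P0: store L1 := 83  bus=[BusRdX]  L1: P0=M P1=I P2=I  mem[L1]=78
11. P1: load  L1  bus=[BusRd,Flush]  L1: P0=S P1=S P2=I  mem[L1]=83
12. P1: store L0 := 41  bus=[-]  L0: P0=I P1=M P2=I  mem[L0]=30
13. P2: store L1 := 56  bus=[BusRdX]  L1: P0=I P1=I P2=M  mem[L1]=83
14. P1: store L0 := 95  bus=[-]  L0: P0=I P1=M P2=I  mem[L0]=30
15. P1: store L0 := 93  bus=[-]  L0: P0=I P1=M P2=I  mem[L0]=30
16. P2: store L0 := 67  bus=[BusRdX,Flush]  L0: P0=I P1=I P2=M  mem[L0]=93
17. P1: store L0 := 72  bus=[BusRdX,Flush]  L0: P0=I P1=M P2=I  mem[L0]=67
18. P0: store L0 := 81  bus=[BusRdX,Flush]  L0: P0=M P1=I P2=I  mem[L0]=72
19. P1: store L0 := 19  bus=[BusRdX,Flush]  L0: P0=I P1=M P2=I  mem[L0]=81
20. P0: load  L0  bus=[BusRd,Flush]  L0: P0=S P1=S P2=I  mem[L0]=19
21. P0: store L0 := 55  bus=[BusRdX]  L0: P0=M P1=I P2=I  mem[L0]=19
22. P2: load  L0  bus=[BusRd,Flush]  L0: P0=S P1=I P2=S  mem[L0]=55
23. P0: store L1 := 34  bus=[BusRdX,Flush]  L1: P0=M P1=I P2=I  mem[L1]=56
24. P0: load  L0  bus=[-]  L0: P0=S P1=I P2=S  mem[L0]=55
25. P2: load  L0  bus=[-]  L0: P0=S P1=I P2=S  mem[L0]=55
26. P2: load  L0  bus=[-]  L0: P0=S P1=I P2=S  mem[L0]=55
27. P2: load  L0  bus=[-]  L0: P0=S P1=I P2=S  mem[L0]=55
28. P1: load  L0  bus=[BusRd]  L0: P0=S P1=S P2=S  mem[L0]=55
29. P0: store L0 := 34  bus=[BusRdX]  L0: P0=M P1=I P2=I  mem[L0]=55

memory[L2] = 10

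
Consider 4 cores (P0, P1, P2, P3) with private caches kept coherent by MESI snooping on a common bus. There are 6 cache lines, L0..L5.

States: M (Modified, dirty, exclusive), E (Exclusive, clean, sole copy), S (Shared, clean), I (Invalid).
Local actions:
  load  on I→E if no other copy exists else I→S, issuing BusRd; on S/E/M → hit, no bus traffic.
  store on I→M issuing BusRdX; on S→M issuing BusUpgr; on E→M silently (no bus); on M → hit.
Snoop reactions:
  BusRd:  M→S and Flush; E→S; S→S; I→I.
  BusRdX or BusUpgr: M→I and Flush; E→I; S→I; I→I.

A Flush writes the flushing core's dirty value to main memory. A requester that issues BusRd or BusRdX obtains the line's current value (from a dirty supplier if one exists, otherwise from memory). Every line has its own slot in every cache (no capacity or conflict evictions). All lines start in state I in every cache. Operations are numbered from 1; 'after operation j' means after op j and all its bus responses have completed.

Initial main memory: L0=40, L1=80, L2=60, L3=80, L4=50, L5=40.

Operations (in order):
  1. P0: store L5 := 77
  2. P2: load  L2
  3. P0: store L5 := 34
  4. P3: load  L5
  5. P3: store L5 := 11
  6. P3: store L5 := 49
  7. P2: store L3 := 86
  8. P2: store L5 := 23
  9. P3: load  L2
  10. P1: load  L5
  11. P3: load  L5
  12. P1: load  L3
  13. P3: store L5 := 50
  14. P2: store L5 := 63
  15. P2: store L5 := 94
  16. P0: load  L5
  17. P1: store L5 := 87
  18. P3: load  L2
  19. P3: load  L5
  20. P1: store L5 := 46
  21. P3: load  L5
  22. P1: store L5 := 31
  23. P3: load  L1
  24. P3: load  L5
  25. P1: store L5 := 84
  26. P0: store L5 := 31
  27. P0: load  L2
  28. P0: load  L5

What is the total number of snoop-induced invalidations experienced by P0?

  op1 P0: store L5 := 77 → M/I/I/I on L5; bus BusRdX; mem=40
  op2 P2: load  L2 → I/I/E/I on L2; bus BusRd; mem=60
  op3 P0: store L5 := 34 → M/I/I/I on L5; bus (none); mem=40
  op4 P3: load  L5 → S/I/I/S on L5; bus BusRd Flush; mem=34
  op5 P3: store L5 := 11 → I/I/I/M on L5; bus BusUpgr; mem=34
  op6 P3: store L5 := 49 → I/I/I/M on L5; bus (none); mem=34
  op7 P2: store L3 := 86 → I/I/M/I on L3; bus BusRdX; mem=80
  op8 P2: store L5 := 23 → I/I/M/I on L5; bus BusRdX Flush; mem=49
  op9 P3: load  L2 → I/I/S/S on L2; bus BusRd; mem=60
  op10 P1: load  L5 → I/S/S/I on L5; bus BusRd Flush; mem=23
  op11 P3: load  L5 → I/S/S/S on L5; bus BusRd; mem=23
  op12 P1: load  L3 → I/S/S/I on L3; bus BusRd Flush; mem=86
  op13 P3: store L5 := 50 → I/I/I/M on L5; bus BusUpgr; mem=23
  op14 P2: store L5 := 63 → I/I/M/I on L5; bus BusRdX Flush; mem=50
  op15 P2: store L5 := 94 → I/I/M/I on L5; bus (none); mem=50
  op16 P0: load  L5 → S/I/S/I on L5; bus BusRd Flush; mem=94
  op17 P1: store L5 := 87 → I/M/I/I on L5; bus BusRdX; mem=94
  op18 P3: load  L2 → I/I/S/S on L2; bus (none); mem=60
  op19 P3: load  L5 → I/S/I/S on L5; bus BusRd Flush; mem=87
  op20 P1: store L5 := 46 → I/M/I/I on L5; bus BusUpgr; mem=87
  op21 P3: load  L5 → I/S/I/S on L5; bus BusRd Flush; mem=46
  op22 P1: store L5 := 31 → I/M/I/I on L5; bus BusUpgr; mem=46
  op23 P3: load  L1 → I/I/I/E on L1; bus BusRd; mem=80
  op24 P3: load  L5 → I/S/I/S on L5; bus BusRd Flush; mem=31
  op25 P1: store L5 := 84 → I/M/I/I on L5; bus BusUpgr; mem=31
  op26 P0: store L5 := 31 → M/I/I/I on L5; bus BusRdX Flush; mem=84
  op27 P0: load  L2 → S/I/S/S on L2; bus BusRd; mem=60
  op28 P0: load  L5 → M/I/I/I on L5; bus (none); mem=84

invalidations = 2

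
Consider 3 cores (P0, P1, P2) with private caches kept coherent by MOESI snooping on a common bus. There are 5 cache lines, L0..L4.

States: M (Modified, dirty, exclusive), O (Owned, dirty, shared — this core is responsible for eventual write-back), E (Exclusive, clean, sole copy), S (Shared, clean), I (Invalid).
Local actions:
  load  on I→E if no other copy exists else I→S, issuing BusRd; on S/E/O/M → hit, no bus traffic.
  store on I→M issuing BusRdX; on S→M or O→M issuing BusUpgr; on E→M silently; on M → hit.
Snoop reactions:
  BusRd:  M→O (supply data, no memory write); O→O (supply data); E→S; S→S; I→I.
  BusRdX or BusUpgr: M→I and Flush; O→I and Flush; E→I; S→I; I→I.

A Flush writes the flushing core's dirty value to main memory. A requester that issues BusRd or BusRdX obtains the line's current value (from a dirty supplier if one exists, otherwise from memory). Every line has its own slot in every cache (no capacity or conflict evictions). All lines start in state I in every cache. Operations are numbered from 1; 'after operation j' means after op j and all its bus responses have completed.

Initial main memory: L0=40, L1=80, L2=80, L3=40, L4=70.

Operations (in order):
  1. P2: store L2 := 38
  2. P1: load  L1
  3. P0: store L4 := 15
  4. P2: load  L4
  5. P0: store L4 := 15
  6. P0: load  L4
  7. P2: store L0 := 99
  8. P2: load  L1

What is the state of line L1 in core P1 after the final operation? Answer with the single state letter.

state = S

  op1 P2: store L2 := 38 → I/I/M on L2; bus BusRdX; mem=80
  op2 P1: load  L1 → I/E/I on L1; bus BusRd; mem=80
  op3 P0: store L4 := 15 → M/I/I on L4; bus BusRdX; mem=70
  op4 P2: load  L4 → O/I/S on L4; bus BusRd; mem=70
  op5 P0: store L4 := 15 → M/I/I on L4; bus BusUpgr; mem=70
  op6 P0: load  L4 → M/I/I on L4; bus (none); mem=70
  op7 P2: store L0 := 99 → I/I/M on L0; bus BusRdX; mem=40
  op8 P2: load  L1 → I/S/S on L1; bus BusRd; mem=80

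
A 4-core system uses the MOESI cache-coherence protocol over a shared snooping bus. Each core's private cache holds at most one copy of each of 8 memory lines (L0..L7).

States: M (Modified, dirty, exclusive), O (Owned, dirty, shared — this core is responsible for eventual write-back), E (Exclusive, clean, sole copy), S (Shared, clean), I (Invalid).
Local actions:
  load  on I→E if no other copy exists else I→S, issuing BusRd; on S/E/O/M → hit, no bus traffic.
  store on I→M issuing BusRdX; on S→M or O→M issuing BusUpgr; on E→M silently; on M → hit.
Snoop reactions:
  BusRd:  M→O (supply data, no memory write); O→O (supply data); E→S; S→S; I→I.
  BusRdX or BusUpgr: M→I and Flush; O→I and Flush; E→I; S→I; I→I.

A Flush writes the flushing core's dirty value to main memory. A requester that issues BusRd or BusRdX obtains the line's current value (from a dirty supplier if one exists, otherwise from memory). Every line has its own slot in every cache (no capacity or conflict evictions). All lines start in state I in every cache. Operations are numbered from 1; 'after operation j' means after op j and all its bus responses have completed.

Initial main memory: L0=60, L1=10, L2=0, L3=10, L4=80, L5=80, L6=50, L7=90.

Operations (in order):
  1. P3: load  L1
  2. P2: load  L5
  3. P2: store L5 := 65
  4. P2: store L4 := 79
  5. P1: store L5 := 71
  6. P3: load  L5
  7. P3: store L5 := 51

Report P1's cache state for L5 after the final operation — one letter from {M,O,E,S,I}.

[1] P3: load  L1 | P0:I, P1:I, P2:I, P3:E(10) | bus: BusRd
[2] P2: load  L5 | P0:I, P1:I, P2:E(80), P3:I | bus: BusRd
[3] P2: store L5 := 65 | P0:I, P1:I, P2:M(65), P3:I | bus: none
[4] P2: store L4 := 79 | P0:I, P1:I, P2:M(79), P3:I | bus: BusRdX
[5] P1: store L5 := 71 | P0:I, P1:M(71), P2:I, P3:I | bus: BusRdX,Flush
[6] P3: load  L5 | P0:I, P1:O(71), P2:I, P3:S(71) | bus: BusRd
[7] P3: store L5 := 51 | P0:I, P1:I, P2:I, P3:M(51) | bus: BusUpgr,Flush

state = I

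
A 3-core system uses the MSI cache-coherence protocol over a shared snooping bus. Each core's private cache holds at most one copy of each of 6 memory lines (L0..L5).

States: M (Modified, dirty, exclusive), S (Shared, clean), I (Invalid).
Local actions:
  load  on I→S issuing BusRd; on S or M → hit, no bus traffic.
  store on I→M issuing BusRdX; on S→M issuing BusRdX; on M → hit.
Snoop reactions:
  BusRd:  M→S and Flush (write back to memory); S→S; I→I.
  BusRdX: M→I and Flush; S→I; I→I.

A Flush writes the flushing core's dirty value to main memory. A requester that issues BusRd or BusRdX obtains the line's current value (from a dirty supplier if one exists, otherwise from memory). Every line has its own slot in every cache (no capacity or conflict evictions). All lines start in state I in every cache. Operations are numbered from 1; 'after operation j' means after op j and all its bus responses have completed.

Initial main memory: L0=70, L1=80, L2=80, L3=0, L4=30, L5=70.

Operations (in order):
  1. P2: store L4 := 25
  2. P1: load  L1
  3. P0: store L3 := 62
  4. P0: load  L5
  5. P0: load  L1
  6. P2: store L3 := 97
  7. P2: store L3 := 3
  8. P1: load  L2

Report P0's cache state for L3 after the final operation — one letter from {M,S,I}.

  op1 P2: store L4 := 25 → I/I/M on L4; bus BusRdX; mem=30
  op2 P1: load  L1 → I/S/I on L1; bus BusRd; mem=80
  op3 P0: store L3 := 62 → M/I/I on L3; bus BusRdX; mem=0
  op4 P0: load  L5 → S/I/I on L5; bus BusRd; mem=70
  op5 P0: load  L1 → S/S/I on L1; bus BusRd; mem=80
  op6 P2: store L3 := 97 → I/I/M on L3; bus BusRdX Flush; mem=62
  op7 P2: store L3 := 3 → I/I/M on L3; bus (none); mem=62
  op8 P1: load  L2 → I/S/I on L2; bus BusRd; mem=80

state = I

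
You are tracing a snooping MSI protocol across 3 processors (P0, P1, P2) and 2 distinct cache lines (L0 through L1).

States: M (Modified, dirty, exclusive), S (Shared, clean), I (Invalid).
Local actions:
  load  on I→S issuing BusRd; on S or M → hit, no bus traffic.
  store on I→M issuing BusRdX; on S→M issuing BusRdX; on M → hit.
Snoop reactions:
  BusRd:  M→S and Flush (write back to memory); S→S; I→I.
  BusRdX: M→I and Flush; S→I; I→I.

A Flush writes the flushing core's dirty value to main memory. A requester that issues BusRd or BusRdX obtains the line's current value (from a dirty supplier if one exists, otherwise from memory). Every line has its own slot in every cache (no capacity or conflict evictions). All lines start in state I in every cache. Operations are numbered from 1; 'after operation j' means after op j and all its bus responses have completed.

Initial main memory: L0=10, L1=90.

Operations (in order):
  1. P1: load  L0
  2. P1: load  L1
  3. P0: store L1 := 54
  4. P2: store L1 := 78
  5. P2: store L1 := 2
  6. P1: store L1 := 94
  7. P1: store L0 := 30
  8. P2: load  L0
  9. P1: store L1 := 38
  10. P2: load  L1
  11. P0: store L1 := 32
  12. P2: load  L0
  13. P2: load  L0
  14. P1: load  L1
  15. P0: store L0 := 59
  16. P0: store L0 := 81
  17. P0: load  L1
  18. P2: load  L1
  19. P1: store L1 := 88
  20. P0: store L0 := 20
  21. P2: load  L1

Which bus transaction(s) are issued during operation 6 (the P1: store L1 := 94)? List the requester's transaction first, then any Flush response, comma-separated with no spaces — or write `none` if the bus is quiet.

bus = BusRdX,Flush

step 1: P1: load  L0  ⟶  ISI  (L0)  txn=BusRd  M[L0]=10
step 2: P1: load  L1  ⟶  ISI  (L1)  txn=BusRd  M[L1]=90
step 3: P0: store L1 := 54  ⟶  MII  (L1)  txn=BusRdX  M[L1]=90
step 4: P2: store L1 := 78  ⟶  IIM  (L1)  txn=BusRdX+Flush  M[L1]=54
step 5: P2: store L1 := 2  ⟶  IIM  (L1)  txn=∅  M[L1]=54
step 6: P1: store L1 := 94  ⟶  IMI  (L1)  txn=BusRdX+Flush  M[L1]=2
step 7: P1: store L0 := 30  ⟶  IMI  (L0)  txn=BusRdX  M[L0]=10
step 8: P2: load  L0  ⟶  ISS  (L0)  txn=BusRd+Flush  M[L0]=30
step 9: P1: store L1 := 38  ⟶  IMI  (L1)  txn=∅  M[L1]=2
step 10: P2: load  L1  ⟶  ISS  (L1)  txn=BusRd+Flush  M[L1]=38
step 11: P0: store L1 := 32  ⟶  MII  (L1)  txn=BusRdX  M[L1]=38
step 12: P2: load  L0  ⟶  ISS  (L0)  txn=∅  M[L0]=30
step 13: P2: load  L0  ⟶  ISS  (L0)  txn=∅  M[L0]=30
step 14: P1: load  L1  ⟶  SSI  (L1)  txn=BusRd+Flush  M[L1]=32
step 15: P0: store L0 := 59  ⟶  MII  (L0)  txn=BusRdX  M[L0]=30
step 16: P0: store L0 := 81  ⟶  MII  (L0)  txn=∅  M[L0]=30
step 17: P0: load  L1  ⟶  SSI  (L1)  txn=∅  M[L1]=32
step 18: P2: load  L1  ⟶  SSS  (L1)  txn=BusRd  M[L1]=32
step 19: P1: store L1 := 88  ⟶  IMI  (L1)  txn=BusRdX  M[L1]=32
step 20: P0: store L0 := 20  ⟶  MII  (L0)  txn=∅  M[L0]=30
step 21: P2: load  L1  ⟶  ISS  (L1)  txn=BusRd+Flush  M[L1]=88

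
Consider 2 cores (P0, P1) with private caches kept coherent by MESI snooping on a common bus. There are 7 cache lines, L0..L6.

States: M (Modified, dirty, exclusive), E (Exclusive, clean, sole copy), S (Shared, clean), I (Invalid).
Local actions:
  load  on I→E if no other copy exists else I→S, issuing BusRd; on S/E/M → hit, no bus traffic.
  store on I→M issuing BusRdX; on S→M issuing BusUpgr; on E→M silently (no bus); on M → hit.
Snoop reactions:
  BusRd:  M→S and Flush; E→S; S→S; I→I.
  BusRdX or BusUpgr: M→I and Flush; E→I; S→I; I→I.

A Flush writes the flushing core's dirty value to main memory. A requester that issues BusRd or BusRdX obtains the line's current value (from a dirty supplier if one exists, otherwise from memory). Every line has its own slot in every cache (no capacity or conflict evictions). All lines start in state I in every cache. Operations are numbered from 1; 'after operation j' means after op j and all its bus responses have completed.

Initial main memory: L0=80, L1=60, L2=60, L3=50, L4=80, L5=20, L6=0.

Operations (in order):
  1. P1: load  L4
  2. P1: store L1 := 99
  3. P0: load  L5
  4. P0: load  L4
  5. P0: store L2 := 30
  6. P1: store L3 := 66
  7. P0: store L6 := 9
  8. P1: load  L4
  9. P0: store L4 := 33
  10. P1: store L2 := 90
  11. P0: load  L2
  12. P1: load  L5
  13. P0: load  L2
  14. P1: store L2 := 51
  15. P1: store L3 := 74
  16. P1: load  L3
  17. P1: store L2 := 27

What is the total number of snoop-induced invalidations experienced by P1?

1. P1: load  L4  bus=[BusRd]  L4: P0=I P1=E  mem[L4]=80
2. P1: store L1 := 99  bus=[BusRdX]  L1: P0=I P1=M  mem[L1]=60
3. P0: load  L5  bus=[BusRd]  L5: P0=E P1=I  mem[L5]=20
4. P0: load  L4  bus=[BusRd]  L4: P0=S P1=S  mem[L4]=80
5. P0: store L2 := 30  bus=[BusRdX]  L2: P0=M P1=I  mem[L2]=60
6. P1: store L3 := 66  bus=[BusRdX]  L3: P0=I P1=M  mem[L3]=50
7. P0: store L6 := 9  bus=[BusRdX]  L6: P0=M P1=I  mem[L6]=0
8. P1: load  L4  bus=[-]  L4: P0=S P1=S  mem[L4]=80
9. P0: store L4 := 33  bus=[BusUpgr]  L4: P0=M P1=I  mem[L4]=80
10. P1: store L2 := 90  bus=[BusRdX,Flush]  L2: P0=I P1=M  mem[L2]=30
11. P0: load  L2  bus=[BusRd,Flush]  L2: P0=S P1=S  mem[L2]=90
12. P1: load  L5  bus=[BusRd]  L5: P0=S P1=S  mem[L5]=20
13. P0: load  L2  bus=[-]  L2: P0=S P1=S  mem[L2]=90
14. P1: store L2 := 51  bus=[BusUpgr]  L2: P0=I P1=M  mem[L2]=90
15. P1: store L3 := 74  bus=[-]  L3: P0=I P1=M  mem[L3]=50
16. P1: load  L3  bus=[-]  L3: P0=I P1=M  mem[L3]=50
17. P1: store L2 := 27  bus=[-]  L2: P0=I P1=M  mem[L2]=90

invalidations = 1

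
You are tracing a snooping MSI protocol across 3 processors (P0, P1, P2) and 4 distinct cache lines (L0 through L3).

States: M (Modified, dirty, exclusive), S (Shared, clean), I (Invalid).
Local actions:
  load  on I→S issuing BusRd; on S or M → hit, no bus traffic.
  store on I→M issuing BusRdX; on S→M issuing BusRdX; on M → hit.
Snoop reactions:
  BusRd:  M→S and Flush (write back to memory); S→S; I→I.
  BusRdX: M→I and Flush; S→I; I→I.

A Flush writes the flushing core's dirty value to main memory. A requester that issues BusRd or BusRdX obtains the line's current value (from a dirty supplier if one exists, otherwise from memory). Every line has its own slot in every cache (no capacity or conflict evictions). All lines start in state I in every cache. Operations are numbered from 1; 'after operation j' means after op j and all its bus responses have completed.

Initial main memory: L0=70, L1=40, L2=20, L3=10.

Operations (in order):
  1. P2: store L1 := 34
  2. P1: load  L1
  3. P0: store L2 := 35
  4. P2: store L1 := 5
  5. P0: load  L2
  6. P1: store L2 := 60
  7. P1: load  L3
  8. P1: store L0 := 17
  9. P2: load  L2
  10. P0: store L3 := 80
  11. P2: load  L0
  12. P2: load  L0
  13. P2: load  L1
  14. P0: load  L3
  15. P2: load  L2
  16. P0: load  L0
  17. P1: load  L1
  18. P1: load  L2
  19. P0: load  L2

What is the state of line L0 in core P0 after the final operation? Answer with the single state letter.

state = S

step 1: P2: store L1 := 34  ⟶  IIM  (L1)  txn=BusRdX  M[L1]=40
step 2: P1: load  L1  ⟶  ISS  (L1)  txn=BusRd+Flush  M[L1]=34
step 3: P0: store L2 := 35  ⟶  MII  (L2)  txn=BusRdX  M[L2]=20
step 4: P2: store L1 := 5  ⟶  IIM  (L1)  txn=BusRdX  M[L1]=34
step 5: P0: load  L2  ⟶  MII  (L2)  txn=∅  M[L2]=20
step 6: P1: store L2 := 60  ⟶  IMI  (L2)  txn=BusRdX+Flush  M[L2]=35
step 7: P1: load  L3  ⟶  ISI  (L3)  txn=BusRd  M[L3]=10
step 8: P1: store L0 := 17  ⟶  IMI  (L0)  txn=BusRdX  M[L0]=70
step 9: P2: load  L2  ⟶  ISS  (L2)  txn=BusRd+Flush  M[L2]=60
step 10: P0: store L3 := 80  ⟶  MII  (L3)  txn=BusRdX  M[L3]=10
step 11: P2: load  L0  ⟶  ISS  (L0)  txn=BusRd+Flush  M[L0]=17
step 12: P2: load  L0  ⟶  ISS  (L0)  txn=∅  M[L0]=17
step 13: P2: load  L1  ⟶  IIM  (L1)  txn=∅  M[L1]=34
step 14: P0: load  L3  ⟶  MII  (L3)  txn=∅  M[L3]=10
step 15: P2: load  L2  ⟶  ISS  (L2)  txn=∅  M[L2]=60
step 16: P0: load  L0  ⟶  SSS  (L0)  txn=BusRd  M[L0]=17
step 17: P1: load  L1  ⟶  ISS  (L1)  txn=BusRd+Flush  M[L1]=5
step 18: P1: load  L2  ⟶  ISS  (L2)  txn=∅  M[L2]=60
step 19: P0: load  L2  ⟶  SSS  (L2)  txn=BusRd  M[L2]=60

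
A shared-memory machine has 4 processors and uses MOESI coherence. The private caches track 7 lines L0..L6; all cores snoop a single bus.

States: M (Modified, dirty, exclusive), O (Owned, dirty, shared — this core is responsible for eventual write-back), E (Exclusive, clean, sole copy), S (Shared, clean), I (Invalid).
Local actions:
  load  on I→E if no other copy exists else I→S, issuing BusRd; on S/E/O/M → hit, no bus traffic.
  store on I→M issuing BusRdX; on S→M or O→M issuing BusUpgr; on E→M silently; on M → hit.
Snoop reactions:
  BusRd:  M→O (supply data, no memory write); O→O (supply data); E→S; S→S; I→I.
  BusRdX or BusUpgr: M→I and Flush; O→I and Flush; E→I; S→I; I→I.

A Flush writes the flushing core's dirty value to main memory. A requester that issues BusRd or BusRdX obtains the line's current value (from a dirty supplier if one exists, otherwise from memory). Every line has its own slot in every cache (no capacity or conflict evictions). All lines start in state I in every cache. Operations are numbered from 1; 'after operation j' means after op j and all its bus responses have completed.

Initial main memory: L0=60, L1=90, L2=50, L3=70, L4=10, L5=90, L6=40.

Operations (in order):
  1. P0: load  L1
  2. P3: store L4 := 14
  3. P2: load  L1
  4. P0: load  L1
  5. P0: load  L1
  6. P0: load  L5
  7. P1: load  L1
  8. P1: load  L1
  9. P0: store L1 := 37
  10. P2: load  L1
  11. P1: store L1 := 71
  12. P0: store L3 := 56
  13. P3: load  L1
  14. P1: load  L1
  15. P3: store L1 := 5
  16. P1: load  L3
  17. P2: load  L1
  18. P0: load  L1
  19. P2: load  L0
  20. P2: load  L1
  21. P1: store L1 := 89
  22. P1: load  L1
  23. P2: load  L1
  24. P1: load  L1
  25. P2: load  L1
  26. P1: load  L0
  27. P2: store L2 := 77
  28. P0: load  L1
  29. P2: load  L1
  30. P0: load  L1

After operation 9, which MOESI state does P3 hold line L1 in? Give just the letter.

[1] P0: load  L1 | P0:E(90), P1:I, P2:I, P3:I | bus: BusRd
[2] P3: store L4 := 14 | P0:I, P1:I, P2:I, P3:M(14) | bus: BusRdX
[3] P2: load  L1 | P0:S(90), P1:I, P2:S(90), P3:I | bus: BusRd
[4] P0: load  L1 | P0:S(90), P1:I, P2:S(90), P3:I | bus: none
[5] P0: load  L1 | P0:S(90), P1:I, P2:S(90), P3:I | bus: none
[6] P0: load  L5 | P0:E(90), P1:I, P2:I, P3:I | bus: BusRd
[7] P1: load  L1 | P0:S(90), P1:S(90), P2:S(90), P3:I | bus: BusRd
[8] P1: load  L1 | P0:S(90), P1:S(90), P2:S(90), P3:I | bus: none
[9] P0: store L1 := 37 | P0:M(37), P1:I, P2:I, P3:I | bus: BusUpgr
[10] P2: load  L1 | P0:O(37), P1:I, P2:S(37), P3:I | bus: BusRd
[11] P1: store L1 := 71 | P0:I, P1:M(71), P2:I, P3:I | bus: BusRdX,Flush
[12] P0: store L3 := 56 | P0:M(56), P1:I, P2:I, P3:I | bus: BusRdX
[13] P3: load  L1 | P0:I, P1:O(71), P2:I, P3:S(71) | bus: BusRd
[14] P1: load  L1 | P0:I, P1:O(71), P2:I, P3:S(71) | bus: none
[15] P3: store L1 := 5 | P0:I, P1:I, P2:I, P3:M(5) | bus: BusUpgr,Flush
[16] P1: load  L3 | P0:O(56), P1:S(56), P2:I, P3:I | bus: BusRd
[17] P2: load  L1 | P0:I, P1:I, P2:S(5), P3:O(5) | bus: BusRd
[18] P0: load  L1 | P0:S(5), P1:I, P2:S(5), P3:O(5) | bus: BusRd
[19] P2: load  L0 | P0:I, P1:I, P2:E(60), P3:I | bus: BusRd
[20] P2: load  L1 | P0:S(5), P1:I, P2:S(5), P3:O(5) | bus: none
[21] P1: store L1 := 89 | P0:I, P1:M(89), P2:I, P3:I | bus: BusRdX,Flush
[22] P1: load  L1 | P0:I, P1:M(89), P2:I, P3:I | bus: none
[23] P2: load  L1 | P0:I, P1:O(89), P2:S(89), P3:I | bus: BusRd
[24] P1: load  L1 | P0:I, P1:O(89), P2:S(89), P3:I | bus: none
[25] P2: load  L1 | P0:I, P1:O(89), P2:S(89), P3:I | bus: none
[26] P1: load  L0 | P0:I, P1:S(60), P2:S(60), P3:I | bus: BusRd
[27] P2: store L2 := 77 | P0:I, P1:I, P2:M(77), P3:I | bus: BusRdX
[28] P0: load  L1 | P0:S(89), P1:O(89), P2:S(89), P3:I | bus: BusRd
[29] P2: load  L1 | P0:S(89), P1:O(89), P2:S(89), P3:I | bus: none
[30] P0: load  L1 | P0:S(89), P1:O(89), P2:S(89), P3:I | bus: none

state = I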